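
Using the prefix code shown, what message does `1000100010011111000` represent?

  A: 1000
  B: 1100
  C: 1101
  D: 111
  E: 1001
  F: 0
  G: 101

Read left to right; each codeword is recognised as soon as it completes (prefix code):
  1000→A | 1000→A | 1001→E | 111→D | 1000→A
Decoded message: AAEDA

AAEDA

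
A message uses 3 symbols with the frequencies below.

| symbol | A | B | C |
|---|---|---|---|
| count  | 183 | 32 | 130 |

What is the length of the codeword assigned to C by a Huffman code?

Huffman merges, smallest pair first:
combine B(32), C(130) → 162
combine 162, A(183) → 345
C's leaf is at depth 2, giving a 2-bit codeword.

2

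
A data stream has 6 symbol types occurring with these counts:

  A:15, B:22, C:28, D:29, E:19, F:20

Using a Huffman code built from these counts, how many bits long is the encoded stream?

Greedily combine the two least-frequent nodes:
merge A(15) and E(19): 34
merge F(20) and B(22): 42
merge C(28) and D(29): 57
merge 34 and 42: 76
merge 57 and 76: 133
Each symbol's bit-cost is frequency × depth; summing gives 342 bits (equivalently 34 + 42 + 57 + 76 + 133).

342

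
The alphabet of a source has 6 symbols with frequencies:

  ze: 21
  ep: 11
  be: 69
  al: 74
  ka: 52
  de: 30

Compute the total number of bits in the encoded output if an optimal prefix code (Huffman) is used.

608

Build the Huffman tree bottom-up:
combine ep(11), ze(21) → 32
combine de(30), 32 → 62
combine ka(52), 62 → 114
combine be(69), al(74) → 143
combine 114, 143 → 257
Each symbol's bit-cost is frequency × depth; summing gives 608 bits (equivalently 32 + 62 + 114 + 143 + 257).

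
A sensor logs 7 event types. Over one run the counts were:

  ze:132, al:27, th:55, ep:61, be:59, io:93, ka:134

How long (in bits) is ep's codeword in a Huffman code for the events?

3

Repeatedly merge the two smallest:
merge al(27) and th(55): 82
merge be(59) and ep(61): 120
merge 82 and io(93): 175
merge 120 and ze(132): 252
merge ka(134) and 175: 309
merge 252 and 309: 561
The subtree containing ep is merged 3 times, so code length = 3.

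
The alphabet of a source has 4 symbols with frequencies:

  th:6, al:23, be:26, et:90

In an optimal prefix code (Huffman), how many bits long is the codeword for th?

Huffman merges, smallest pair first:
th(6) + al(23) → 29
be(26) + 29 → 55
55 + et(90) → 145
th sits 3 levels below the root, so its codeword is 3 bits.

3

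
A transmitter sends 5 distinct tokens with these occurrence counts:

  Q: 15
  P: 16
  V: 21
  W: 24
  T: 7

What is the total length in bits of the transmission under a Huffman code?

Build the Huffman tree bottom-up:
combine T(7), Q(15) → 22
combine P(16), V(21) → 37
combine 22, W(24) → 46
combine 37, 46 → 83
The encoded length is the sum of every internal node's weight: 22 + 37 + 46 + 83 = 188 bits.

188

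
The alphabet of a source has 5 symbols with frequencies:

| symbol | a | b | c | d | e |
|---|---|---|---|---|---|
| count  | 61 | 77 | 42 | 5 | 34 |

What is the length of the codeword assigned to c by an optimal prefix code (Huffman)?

2

Build the tree from the bottom:
combine d(5), e(34) → 39
combine 39, c(42) → 81
combine a(61), b(77) → 138
combine 81, 138 → 219
The subtree containing c is merged 2 times, so code length = 2.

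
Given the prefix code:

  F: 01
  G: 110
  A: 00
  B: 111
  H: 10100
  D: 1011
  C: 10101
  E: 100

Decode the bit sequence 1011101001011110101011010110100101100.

Read left to right; each codeword is recognised as soon as it completes (prefix code):
  1011→D | 10100→H | 1011→D | 110→G | 10101→C | 10101→C | 10100→H | 1011→D | 00→A
Decoded message: DHDGCCHDA

DHDGCCHDA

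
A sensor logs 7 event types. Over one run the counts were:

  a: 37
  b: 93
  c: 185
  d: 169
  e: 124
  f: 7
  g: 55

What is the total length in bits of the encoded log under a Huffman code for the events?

1675

Build the Huffman tree bottom-up:
f(7) + a(37) → 44
44 + g(55) → 99
b(93) + 99 → 192
e(124) + d(169) → 293
c(185) + 192 → 377
293 + 377 → 670
Total encoded bits = sum of merged weights = 44 + 99 + 192 + 293 + 377 + 670 = 1675.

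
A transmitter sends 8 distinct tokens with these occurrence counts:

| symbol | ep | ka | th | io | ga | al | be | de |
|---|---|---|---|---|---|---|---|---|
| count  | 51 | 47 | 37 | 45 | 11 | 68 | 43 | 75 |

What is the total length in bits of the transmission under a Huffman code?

1104

Greedily combine the two least-frequent nodes:
ga(11) + th(37) → 48
be(43) + io(45) → 88
ka(47) + 48 → 95
ep(51) + al(68) → 119
de(75) + 88 → 163
95 + 119 → 214
163 + 214 → 377
The encoded length is the sum of every internal node's weight: 48 + 88 + 95 + 119 + 163 + 214 + 377 = 1104 bits.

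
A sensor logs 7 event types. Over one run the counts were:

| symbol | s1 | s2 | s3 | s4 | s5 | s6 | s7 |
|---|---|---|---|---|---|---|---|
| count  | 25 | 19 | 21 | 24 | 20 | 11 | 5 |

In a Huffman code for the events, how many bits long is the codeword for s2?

3

Repeatedly merge the two smallest:
s7(5) + s6(11) → 16
16 + s2(19) → 35
s5(20) + s3(21) → 41
s4(24) + s1(25) → 49
35 + 41 → 76
49 + 76 → 125
s2 sits 3 levels below the root, so its codeword is 3 bits.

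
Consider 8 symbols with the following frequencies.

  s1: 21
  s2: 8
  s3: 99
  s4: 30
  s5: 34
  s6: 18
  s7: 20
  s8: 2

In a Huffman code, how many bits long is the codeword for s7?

4

Build the tree from the bottom:
combine s8(2), s2(8) → 10
combine 10, s6(18) → 28
combine s7(20), s1(21) → 41
combine 28, s4(30) → 58
combine s5(34), 41 → 75
combine 58, 75 → 133
combine s3(99), 133 → 232
s7 sits 4 levels below the root, so its codeword is 4 bits.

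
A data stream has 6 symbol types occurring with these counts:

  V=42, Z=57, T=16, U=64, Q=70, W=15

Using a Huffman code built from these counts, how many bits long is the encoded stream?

Build the Huffman tree bottom-up:
merge W(15) and T(16): 31
merge 31 and V(42): 73
merge Z(57) and U(64): 121
merge Q(70) and 73: 143
merge 121 and 143: 264
The encoded length is the sum of every internal node's weight: 31 + 73 + 121 + 143 + 264 = 632 bits.

632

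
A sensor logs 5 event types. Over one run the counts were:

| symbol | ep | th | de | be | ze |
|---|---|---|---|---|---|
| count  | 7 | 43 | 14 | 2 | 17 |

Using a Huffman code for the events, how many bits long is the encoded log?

155

Build the Huffman tree bottom-up:
be(2) + ep(7) → 9
9 + de(14) → 23
ze(17) + 23 → 40
40 + th(43) → 83
Total encoded bits = sum of merged weights = 9 + 23 + 40 + 83 = 155.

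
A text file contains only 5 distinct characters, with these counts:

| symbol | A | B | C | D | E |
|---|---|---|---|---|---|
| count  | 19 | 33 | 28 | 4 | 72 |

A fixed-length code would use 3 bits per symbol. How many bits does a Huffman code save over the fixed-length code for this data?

154

Fixed-length: 3 bits × 156 symbols = 468 bits.
Huffman merges:
merge D(4) and A(19): 23
merge 23 and C(28): 51
merge B(33) and 51: 84
merge E(72) and 84: 156
Huffman total = 23 + 51 + 84 + 156 = 314 bits.
Saving = 468 − 314 = 154 bits.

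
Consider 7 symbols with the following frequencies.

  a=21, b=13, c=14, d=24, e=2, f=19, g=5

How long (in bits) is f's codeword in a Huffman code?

3

Repeatedly merge the two smallest:
e(2) + g(5) → 7
7 + b(13) → 20
c(14) + f(19) → 33
20 + a(21) → 41
d(24) + 33 → 57
41 + 57 → 98
The subtree containing f is merged 3 times, so code length = 3.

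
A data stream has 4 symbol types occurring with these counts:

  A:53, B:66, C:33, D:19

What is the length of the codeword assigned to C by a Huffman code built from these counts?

Build the tree from the bottom:
merge D(19) and C(33): 52
merge 52 and A(53): 105
merge B(66) and 105: 171
C sits 3 levels below the root, so its codeword is 3 bits.

3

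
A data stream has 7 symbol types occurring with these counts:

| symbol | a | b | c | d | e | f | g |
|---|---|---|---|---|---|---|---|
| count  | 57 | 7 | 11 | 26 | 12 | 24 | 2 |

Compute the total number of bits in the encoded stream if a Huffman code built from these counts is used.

Greedily combine the two least-frequent nodes:
g(2) + b(7) → 9
9 + c(11) → 20
e(12) + 20 → 32
f(24) + d(26) → 50
32 + 50 → 82
a(57) + 82 → 139
The encoded length is the sum of every internal node's weight: 9 + 20 + 32 + 50 + 82 + 139 = 332 bits.

332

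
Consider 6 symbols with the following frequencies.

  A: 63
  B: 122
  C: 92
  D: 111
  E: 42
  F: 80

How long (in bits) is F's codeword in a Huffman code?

3

Huffman merges, smallest pair first:
E(42) + A(63) → 105
F(80) + C(92) → 172
105 + D(111) → 216
B(122) + 172 → 294
216 + 294 → 510
F's leaf is at depth 3, giving a 3-bit codeword.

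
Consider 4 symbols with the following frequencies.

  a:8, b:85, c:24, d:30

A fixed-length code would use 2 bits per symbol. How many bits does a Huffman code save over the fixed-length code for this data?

53

Fixed-length: 2 bits × 147 symbols = 294 bits.
Huffman merges:
combine a(8), c(24) → 32
combine d(30), 32 → 62
combine 62, b(85) → 147
Huffman total = 32 + 62 + 147 = 241 bits.
Saving = 294 − 241 = 53 bits.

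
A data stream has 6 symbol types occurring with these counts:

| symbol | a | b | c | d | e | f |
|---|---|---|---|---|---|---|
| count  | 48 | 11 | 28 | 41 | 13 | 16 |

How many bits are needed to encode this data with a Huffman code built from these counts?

Build the Huffman tree bottom-up:
combine b(11), e(13) → 24
combine f(16), 24 → 40
combine c(28), 40 → 68
combine d(41), a(48) → 89
combine 68, 89 → 157
The encoded length is the sum of every internal node's weight: 24 + 40 + 68 + 89 + 157 = 378 bits.

378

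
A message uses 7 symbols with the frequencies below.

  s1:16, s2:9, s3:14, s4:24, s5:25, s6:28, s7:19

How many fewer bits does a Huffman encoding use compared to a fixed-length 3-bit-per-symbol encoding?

Fixed-length: 3 bits × 135 symbols = 405 bits.
Huffman merges:
merge s2(9) and s3(14): 23
merge s1(16) and s7(19): 35
merge 23 and s4(24): 47
merge s5(25) and s6(28): 53
merge 35 and 47: 82
merge 53 and 82: 135
Huffman total = 23 + 35 + 47 + 53 + 82 + 135 = 375 bits.
Saving = 405 − 375 = 30 bits.

30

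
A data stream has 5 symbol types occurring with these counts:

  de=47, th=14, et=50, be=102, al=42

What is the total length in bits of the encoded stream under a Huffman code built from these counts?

Build the Huffman tree bottom-up:
combine th(14), al(42) → 56
combine de(47), et(50) → 97
combine 56, 97 → 153
combine be(102), 153 → 255
Total encoded bits = sum of merged weights = 56 + 97 + 153 + 255 = 561.

561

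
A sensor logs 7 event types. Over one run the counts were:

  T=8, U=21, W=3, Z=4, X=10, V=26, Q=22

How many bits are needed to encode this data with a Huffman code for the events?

235

Greedily combine the two least-frequent nodes:
merge W(3) and Z(4): 7
merge 7 and T(8): 15
merge X(10) and 15: 25
merge U(21) and Q(22): 43
merge 25 and V(26): 51
merge 43 and 51: 94
Each symbol's bit-cost is frequency × depth; summing gives 235 bits (equivalently 7 + 15 + 25 + 43 + 51 + 94).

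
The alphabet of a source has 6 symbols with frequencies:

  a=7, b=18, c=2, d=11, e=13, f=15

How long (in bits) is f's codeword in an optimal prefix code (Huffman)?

2

Huffman merges, smallest pair first:
combine c(2), a(7) → 9
combine 9, d(11) → 20
combine e(13), f(15) → 28
combine b(18), 20 → 38
combine 28, 38 → 66
f's leaf is at depth 2, giving a 2-bit codeword.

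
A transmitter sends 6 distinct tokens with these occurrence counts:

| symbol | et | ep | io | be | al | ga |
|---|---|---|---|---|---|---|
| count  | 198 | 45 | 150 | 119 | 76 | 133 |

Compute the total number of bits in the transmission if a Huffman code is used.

1803

Greedily combine the two least-frequent nodes:
merge ep(45) and al(76): 121
merge be(119) and 121: 240
merge ga(133) and io(150): 283
merge et(198) and 240: 438
merge 283 and 438: 721
Each symbol's bit-cost is frequency × depth; summing gives 1803 bits (equivalently 121 + 240 + 283 + 438 + 721).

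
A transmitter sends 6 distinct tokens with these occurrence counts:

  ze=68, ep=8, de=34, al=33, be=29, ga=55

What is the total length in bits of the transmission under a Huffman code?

558

Build the Huffman tree bottom-up:
combine ep(8), be(29) → 37
combine al(33), de(34) → 67
combine 37, ga(55) → 92
combine 67, ze(68) → 135
combine 92, 135 → 227
The encoded length is the sum of every internal node's weight: 37 + 67 + 92 + 135 + 227 = 558 bits.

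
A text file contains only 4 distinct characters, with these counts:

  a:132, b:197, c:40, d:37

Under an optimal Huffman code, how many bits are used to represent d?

Repeatedly merge the two smallest:
combine d(37), c(40) → 77
combine 77, a(132) → 209
combine b(197), 209 → 406
d's leaf is at depth 3, giving a 3-bit codeword.

3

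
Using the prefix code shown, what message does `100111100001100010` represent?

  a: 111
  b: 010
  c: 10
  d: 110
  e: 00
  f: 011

Read left to right; each codeword is recognised as soon as it completes (prefix code):
  10→c | 011→f | 110→d | 00→e | 011→f | 00→e | 010→b
Decoded message: cfdefeb

cfdefeb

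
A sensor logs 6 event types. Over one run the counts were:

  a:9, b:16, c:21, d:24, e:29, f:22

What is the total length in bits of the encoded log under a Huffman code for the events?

310

Merge the two smallest weights repeatedly:
a(9) + b(16) → 25
c(21) + f(22) → 43
d(24) + 25 → 49
e(29) + 43 → 72
49 + 72 → 121
The encoded length is the sum of every internal node's weight: 25 + 43 + 49 + 72 + 121 = 310 bits.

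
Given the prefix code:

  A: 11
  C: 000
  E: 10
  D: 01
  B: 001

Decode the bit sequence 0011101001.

Read left to right; each codeword is recognised as soon as it completes (prefix code):
  001→B | 11→A | 01→D | 001→B
Decoded message: BADB

BADB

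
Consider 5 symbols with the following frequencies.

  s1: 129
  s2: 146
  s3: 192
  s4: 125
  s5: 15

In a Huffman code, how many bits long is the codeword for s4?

Build the tree from the bottom:
merge s5(15) and s4(125): 140
merge s1(129) and 140: 269
merge s2(146) and s3(192): 338
merge 269 and 338: 607
s4 sits 3 levels below the root, so its codeword is 3 bits.

3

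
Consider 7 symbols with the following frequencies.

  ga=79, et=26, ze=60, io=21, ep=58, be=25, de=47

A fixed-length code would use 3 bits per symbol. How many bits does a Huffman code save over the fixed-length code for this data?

Fixed-length: 3 bits × 316 symbols = 948 bits.
Huffman merges:
io(21) + be(25) → 46
et(26) + 46 → 72
de(47) + ep(58) → 105
ze(60) + 72 → 132
ga(79) + 105 → 184
132 + 184 → 316
Huffman total = 46 + 72 + 105 + 132 + 184 + 316 = 855 bits.
Saving = 948 − 855 = 93 bits.

93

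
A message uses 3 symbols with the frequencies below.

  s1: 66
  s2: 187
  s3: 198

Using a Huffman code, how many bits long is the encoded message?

Greedily combine the two least-frequent nodes:
s1(66) + s2(187) → 253
s3(198) + 253 → 451
Total encoded bits = sum of merged weights = 253 + 451 = 704.

704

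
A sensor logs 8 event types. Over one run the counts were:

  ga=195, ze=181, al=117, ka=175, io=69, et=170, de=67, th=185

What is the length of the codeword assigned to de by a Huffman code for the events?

Repeatedly merge the two smallest:
de(67) + io(69) → 136
al(117) + 136 → 253
et(170) + ka(175) → 345
ze(181) + th(185) → 366
ga(195) + 253 → 448
345 + 366 → 711
448 + 711 → 1159
de's leaf is at depth 4, giving a 4-bit codeword.

4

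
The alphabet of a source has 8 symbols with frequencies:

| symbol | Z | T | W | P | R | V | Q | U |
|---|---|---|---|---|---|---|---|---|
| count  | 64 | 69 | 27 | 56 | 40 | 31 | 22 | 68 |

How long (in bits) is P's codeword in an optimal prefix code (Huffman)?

3

Build the tree from the bottom:
combine Q(22), W(27) → 49
combine V(31), R(40) → 71
combine 49, P(56) → 105
combine Z(64), U(68) → 132
combine T(69), 71 → 140
combine 105, 132 → 237
combine 140, 237 → 377
P sits 3 levels below the root, so its codeword is 3 bits.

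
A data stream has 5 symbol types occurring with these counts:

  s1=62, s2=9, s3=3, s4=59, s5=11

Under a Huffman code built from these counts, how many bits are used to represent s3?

4

Huffman merges, smallest pair first:
merge s3(3) and s2(9): 12
merge s5(11) and 12: 23
merge 23 and s4(59): 82
merge s1(62) and 82: 144
The subtree containing s3 is merged 4 times, so code length = 4.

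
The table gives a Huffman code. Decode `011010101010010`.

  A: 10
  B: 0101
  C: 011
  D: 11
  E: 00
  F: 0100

Read left to right; each codeword is recognised as soon as it completes (prefix code):
  011→C | 0101→B | 0101→B | 00→E | 10→A
Decoded message: CBBEA

CBBEA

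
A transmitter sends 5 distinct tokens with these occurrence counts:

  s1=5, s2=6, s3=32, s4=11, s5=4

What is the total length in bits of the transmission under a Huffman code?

108

Greedily combine the two least-frequent nodes:
merge s5(4) and s1(5): 9
merge s2(6) and 9: 15
merge s4(11) and 15: 26
merge 26 and s3(32): 58
Total encoded bits = sum of merged weights = 9 + 15 + 26 + 58 = 108.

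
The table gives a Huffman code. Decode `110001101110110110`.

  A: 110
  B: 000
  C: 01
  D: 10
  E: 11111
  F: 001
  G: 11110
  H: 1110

AFDHAA

Read left to right; each codeword is recognised as soon as it completes (prefix code):
  110→A | 001→F | 10→D | 1110→H | 110→A | 110→A
Decoded message: AFDHAA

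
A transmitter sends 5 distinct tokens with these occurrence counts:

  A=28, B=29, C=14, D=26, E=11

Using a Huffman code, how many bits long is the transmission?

Greedily combine the two least-frequent nodes:
combine E(11), C(14) → 25
combine 25, D(26) → 51
combine A(28), B(29) → 57
combine 51, 57 → 108
The encoded length is the sum of every internal node's weight: 25 + 51 + 57 + 108 = 241 bits.

241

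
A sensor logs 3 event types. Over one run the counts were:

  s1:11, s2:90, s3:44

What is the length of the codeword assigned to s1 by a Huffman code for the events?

Repeatedly merge the two smallest:
merge s1(11) and s3(44): 55
merge 55 and s2(90): 145
s1's leaf is at depth 2, giving a 2-bit codeword.

2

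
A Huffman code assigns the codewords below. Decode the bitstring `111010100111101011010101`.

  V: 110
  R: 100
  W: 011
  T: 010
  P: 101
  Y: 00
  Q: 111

Read left to right; each codeword is recognised as soon as it completes (prefix code):
  111→Q | 010→T | 100→R | 111→Q | 101→P | 011→W | 010→T | 101→P
Decoded message: QTRQPWTP

QTRQPWTP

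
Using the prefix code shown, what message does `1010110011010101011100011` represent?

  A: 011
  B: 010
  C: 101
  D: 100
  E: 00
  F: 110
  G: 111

Read left to right; each codeword is recognised as soon as it completes (prefix code):
  101→C | 011→A | 00→E | 110→F | 101→C | 010→B | 111→G | 00→E | 011→A
Decoded message: CAEFCBGEA

CAEFCBGEA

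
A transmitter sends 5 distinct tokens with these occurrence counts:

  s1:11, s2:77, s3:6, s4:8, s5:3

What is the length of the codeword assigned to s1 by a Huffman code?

Build the tree from the bottom:
s5(3) + s3(6) → 9
s4(8) + 9 → 17
s1(11) + 17 → 28
28 + s2(77) → 105
s1 sits 2 levels below the root, so its codeword is 2 bits.

2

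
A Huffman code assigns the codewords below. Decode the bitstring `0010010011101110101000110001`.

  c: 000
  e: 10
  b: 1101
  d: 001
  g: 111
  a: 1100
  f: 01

dddbbfcaf

Read left to right; each codeword is recognised as soon as it completes (prefix code):
  001→d | 001→d | 001→d | 1101→b | 1101→b | 01→f | 000→c | 1100→a | 01→f
Decoded message: dddbbfcaf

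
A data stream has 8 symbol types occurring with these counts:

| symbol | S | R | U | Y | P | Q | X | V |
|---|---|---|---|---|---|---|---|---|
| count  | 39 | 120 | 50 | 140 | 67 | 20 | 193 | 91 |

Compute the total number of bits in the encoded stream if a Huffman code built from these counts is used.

1995

Greedily combine the two least-frequent nodes:
combine Q(20), S(39) → 59
combine U(50), 59 → 109
combine P(67), V(91) → 158
combine 109, R(120) → 229
combine Y(140), 158 → 298
combine X(193), 229 → 422
combine 298, 422 → 720
The encoded length is the sum of every internal node's weight: 59 + 109 + 158 + 229 + 298 + 422 + 720 = 1995 bits.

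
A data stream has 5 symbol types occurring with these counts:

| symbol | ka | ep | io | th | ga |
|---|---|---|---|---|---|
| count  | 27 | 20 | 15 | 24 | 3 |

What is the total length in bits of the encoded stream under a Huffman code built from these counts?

196

Merge the two smallest weights repeatedly:
merge ga(3) and io(15): 18
merge 18 and ep(20): 38
merge th(24) and ka(27): 51
merge 38 and 51: 89
The encoded length is the sum of every internal node's weight: 18 + 38 + 51 + 89 = 196 bits.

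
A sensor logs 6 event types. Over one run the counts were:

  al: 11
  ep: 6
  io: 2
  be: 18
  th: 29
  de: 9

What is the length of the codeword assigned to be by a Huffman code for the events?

Repeatedly merge the two smallest:
combine io(2), ep(6) → 8
combine 8, de(9) → 17
combine al(11), 17 → 28
combine be(18), 28 → 46
combine th(29), 46 → 75
The subtree containing be is merged 2 times, so code length = 2.

2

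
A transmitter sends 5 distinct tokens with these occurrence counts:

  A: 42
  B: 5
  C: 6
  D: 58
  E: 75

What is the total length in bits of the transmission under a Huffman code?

Merge the two smallest weights repeatedly:
merge B(5) and C(6): 11
merge 11 and A(42): 53
merge 53 and D(58): 111
merge E(75) and 111: 186
Each symbol's bit-cost is frequency × depth; summing gives 361 bits (equivalently 11 + 53 + 111 + 186).

361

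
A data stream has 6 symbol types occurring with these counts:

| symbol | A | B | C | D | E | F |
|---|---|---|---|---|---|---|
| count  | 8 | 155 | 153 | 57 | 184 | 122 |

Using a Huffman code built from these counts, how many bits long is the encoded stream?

Merge the two smallest weights repeatedly:
combine A(8), D(57) → 65
combine 65, F(122) → 187
combine C(153), B(155) → 308
combine E(184), 187 → 371
combine 308, 371 → 679
Total encoded bits = sum of merged weights = 65 + 187 + 308 + 371 + 679 = 1610.

1610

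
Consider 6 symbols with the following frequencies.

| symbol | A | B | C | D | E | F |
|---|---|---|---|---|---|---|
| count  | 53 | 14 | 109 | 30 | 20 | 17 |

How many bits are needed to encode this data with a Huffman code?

Build the Huffman tree bottom-up:
combine B(14), F(17) → 31
combine E(20), D(30) → 50
combine 31, 50 → 81
combine A(53), 81 → 134
combine C(109), 134 → 243
Each symbol's bit-cost is frequency × depth; summing gives 539 bits (equivalently 31 + 50 + 81 + 134 + 243).

539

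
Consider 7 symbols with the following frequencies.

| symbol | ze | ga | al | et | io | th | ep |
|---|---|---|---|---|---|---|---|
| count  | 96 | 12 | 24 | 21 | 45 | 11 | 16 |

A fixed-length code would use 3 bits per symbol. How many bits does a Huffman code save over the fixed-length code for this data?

132

Fixed-length: 3 bits × 225 symbols = 675 bits.
Huffman merges:
th(11) + ga(12) → 23
ep(16) + et(21) → 37
23 + al(24) → 47
37 + io(45) → 82
47 + 82 → 129
ze(96) + 129 → 225
Huffman total = 23 + 37 + 47 + 82 + 129 + 225 = 543 bits.
Saving = 675 − 543 = 132 bits.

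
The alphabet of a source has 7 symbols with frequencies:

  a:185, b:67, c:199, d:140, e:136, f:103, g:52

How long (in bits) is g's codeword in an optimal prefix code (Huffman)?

Huffman merges, smallest pair first:
merge g(52) and b(67): 119
merge f(103) and 119: 222
merge e(136) and d(140): 276
merge a(185) and c(199): 384
merge 222 and 276: 498
merge 384 and 498: 882
g's leaf is at depth 4, giving a 4-bit codeword.

4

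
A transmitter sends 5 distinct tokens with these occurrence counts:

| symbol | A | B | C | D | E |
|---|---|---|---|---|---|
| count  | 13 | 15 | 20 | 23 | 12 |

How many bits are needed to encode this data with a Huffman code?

191

Greedily combine the two least-frequent nodes:
E(12) + A(13) → 25
B(15) + C(20) → 35
D(23) + 25 → 48
35 + 48 → 83
The encoded length is the sum of every internal node's weight: 25 + 35 + 48 + 83 = 191 bits.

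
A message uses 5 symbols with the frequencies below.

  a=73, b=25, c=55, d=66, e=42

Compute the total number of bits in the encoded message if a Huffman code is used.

Merge the two smallest weights repeatedly:
b(25) + e(42) → 67
c(55) + d(66) → 121
67 + a(73) → 140
121 + 140 → 261
Total encoded bits = sum of merged weights = 67 + 121 + 140 + 261 = 589.

589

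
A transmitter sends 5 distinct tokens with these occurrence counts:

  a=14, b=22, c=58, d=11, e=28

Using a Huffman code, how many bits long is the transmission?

280

Merge the two smallest weights repeatedly:
d(11) + a(14) → 25
b(22) + 25 → 47
e(28) + 47 → 75
c(58) + 75 → 133
Each symbol's bit-cost is frequency × depth; summing gives 280 bits (equivalently 25 + 47 + 75 + 133).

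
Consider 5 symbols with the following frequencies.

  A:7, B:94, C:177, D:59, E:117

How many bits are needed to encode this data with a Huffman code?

957

Build the Huffman tree bottom-up:
A(7) + D(59) → 66
66 + B(94) → 160
E(117) + 160 → 277
C(177) + 277 → 454
Total encoded bits = sum of merged weights = 66 + 160 + 277 + 454 = 957.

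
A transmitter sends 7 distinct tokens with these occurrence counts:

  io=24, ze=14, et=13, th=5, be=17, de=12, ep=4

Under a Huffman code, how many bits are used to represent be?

2

Build the tree from the bottom:
ep(4) + th(5) → 9
9 + de(12) → 21
et(13) + ze(14) → 27
be(17) + 21 → 38
io(24) + 27 → 51
38 + 51 → 89
be sits 2 levels below the root, so its codeword is 2 bits.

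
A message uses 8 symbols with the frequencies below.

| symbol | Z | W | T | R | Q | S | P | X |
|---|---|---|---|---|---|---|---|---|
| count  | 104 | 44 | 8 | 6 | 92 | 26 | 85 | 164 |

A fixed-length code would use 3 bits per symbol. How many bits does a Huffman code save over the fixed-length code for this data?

Fixed-length: 3 bits × 529 symbols = 1587 bits.
Huffman merges:
merge R(6) and T(8): 14
merge 14 and S(26): 40
merge 40 and W(44): 84
merge 84 and P(85): 169
merge Q(92) and Z(104): 196
merge X(164) and 169: 333
merge 196 and 333: 529
Huffman total = 14 + 40 + 84 + 169 + 196 + 333 + 529 = 1365 bits.
Saving = 1587 − 1365 = 222 bits.

222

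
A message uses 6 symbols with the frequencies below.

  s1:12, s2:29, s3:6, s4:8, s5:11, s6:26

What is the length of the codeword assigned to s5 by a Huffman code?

3

Build the tree from the bottom:
combine s3(6), s4(8) → 14
combine s5(11), s1(12) → 23
combine 14, 23 → 37
combine s6(26), s2(29) → 55
combine 37, 55 → 92
The subtree containing s5 is merged 3 times, so code length = 3.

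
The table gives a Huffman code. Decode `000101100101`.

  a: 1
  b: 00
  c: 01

bccabac

Read left to right; each codeword is recognised as soon as it completes (prefix code):
  00→b | 01→c | 01→c | 1→a | 00→b | 1→a | 01→c
Decoded message: bccabac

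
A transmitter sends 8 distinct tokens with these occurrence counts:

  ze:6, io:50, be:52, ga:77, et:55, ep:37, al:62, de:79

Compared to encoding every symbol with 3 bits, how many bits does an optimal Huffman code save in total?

36

Fixed-length: 3 bits × 418 symbols = 1254 bits.
Huffman merges:
ze(6) + ep(37) → 43
43 + io(50) → 93
be(52) + et(55) → 107
al(62) + ga(77) → 139
de(79) + 93 → 172
107 + 139 → 246
172 + 246 → 418
Huffman total = 43 + 93 + 107 + 139 + 172 + 246 + 418 = 1218 bits.
Saving = 1254 − 1218 = 36 bits.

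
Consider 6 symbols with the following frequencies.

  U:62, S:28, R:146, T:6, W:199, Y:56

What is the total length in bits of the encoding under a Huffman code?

Build the Huffman tree bottom-up:
combine T(6), S(28) → 34
combine 34, Y(56) → 90
combine U(62), 90 → 152
combine R(146), 152 → 298
combine W(199), 298 → 497
Total encoded bits = sum of merged weights = 34 + 90 + 152 + 298 + 497 = 1071.

1071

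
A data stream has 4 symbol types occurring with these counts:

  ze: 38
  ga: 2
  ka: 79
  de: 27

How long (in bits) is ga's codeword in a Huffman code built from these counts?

3

Huffman merges, smallest pair first:
combine ga(2), de(27) → 29
combine 29, ze(38) → 67
combine 67, ka(79) → 146
ga's leaf is at depth 3, giving a 3-bit codeword.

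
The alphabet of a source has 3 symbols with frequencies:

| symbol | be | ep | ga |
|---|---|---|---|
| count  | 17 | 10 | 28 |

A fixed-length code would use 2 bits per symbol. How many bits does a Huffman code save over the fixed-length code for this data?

Fixed-length: 2 bits × 55 symbols = 110 bits.
Huffman merges:
combine ep(10), be(17) → 27
combine 27, ga(28) → 55
Huffman total = 27 + 55 = 82 bits.
Saving = 110 − 82 = 28 bits.

28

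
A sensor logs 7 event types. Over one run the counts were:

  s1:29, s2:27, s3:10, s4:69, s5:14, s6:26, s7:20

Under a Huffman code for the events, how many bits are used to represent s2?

3

Build the tree from the bottom:
s3(10) + s5(14) → 24
s7(20) + 24 → 44
s6(26) + s2(27) → 53
s1(29) + 44 → 73
53 + s4(69) → 122
73 + 122 → 195
s2's leaf is at depth 3, giving a 3-bit codeword.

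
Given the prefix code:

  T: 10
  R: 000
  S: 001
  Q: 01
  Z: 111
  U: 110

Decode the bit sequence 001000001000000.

SRSRR

Read left to right; each codeword is recognised as soon as it completes (prefix code):
  001→S | 000→R | 001→S | 000→R | 000→R
Decoded message: SRSRR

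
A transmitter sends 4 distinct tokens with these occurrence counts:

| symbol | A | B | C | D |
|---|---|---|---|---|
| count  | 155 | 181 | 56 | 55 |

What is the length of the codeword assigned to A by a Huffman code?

2

Repeatedly merge the two smallest:
merge D(55) and C(56): 111
merge 111 and A(155): 266
merge B(181) and 266: 447
A sits 2 levels below the root, so its codeword is 2 bits.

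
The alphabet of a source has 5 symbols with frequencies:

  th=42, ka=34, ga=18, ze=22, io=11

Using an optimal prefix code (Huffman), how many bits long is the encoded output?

Build the Huffman tree bottom-up:
io(11) + ga(18) → 29
ze(22) + 29 → 51
ka(34) + th(42) → 76
51 + 76 → 127
Each symbol's bit-cost is frequency × depth; summing gives 283 bits (equivalently 29 + 51 + 76 + 127).

283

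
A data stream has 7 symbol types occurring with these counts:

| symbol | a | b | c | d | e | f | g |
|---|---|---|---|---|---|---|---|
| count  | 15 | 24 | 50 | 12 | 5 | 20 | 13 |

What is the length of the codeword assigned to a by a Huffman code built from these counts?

3

Repeatedly merge the two smallest:
merge e(5) and d(12): 17
merge g(13) and a(15): 28
merge 17 and f(20): 37
merge b(24) and 28: 52
merge 37 and c(50): 87
merge 52 and 87: 139
The subtree containing a is merged 3 times, so code length = 3.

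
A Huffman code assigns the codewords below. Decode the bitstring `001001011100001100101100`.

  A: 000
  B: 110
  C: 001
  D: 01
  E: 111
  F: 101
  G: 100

CCDBABDDG

Read left to right; each codeword is recognised as soon as it completes (prefix code):
  001→C | 001→C | 01→D | 110→B | 000→A | 110→B | 01→D | 01→D | 100→G
Decoded message: CCDBABDDG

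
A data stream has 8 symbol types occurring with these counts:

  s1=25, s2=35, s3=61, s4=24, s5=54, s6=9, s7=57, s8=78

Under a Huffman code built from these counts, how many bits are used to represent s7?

3

Build the tree from the bottom:
s6(9) + s4(24) → 33
s1(25) + 33 → 58
s2(35) + s5(54) → 89
s7(57) + 58 → 115
s3(61) + s8(78) → 139
89 + 115 → 204
139 + 204 → 343
s7 sits 3 levels below the root, so its codeword is 3 bits.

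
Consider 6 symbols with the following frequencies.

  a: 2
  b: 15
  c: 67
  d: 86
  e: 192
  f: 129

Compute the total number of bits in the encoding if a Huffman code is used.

Build the Huffman tree bottom-up:
merge a(2) and b(15): 17
merge 17 and c(67): 84
merge 84 and d(86): 170
merge f(129) and 170: 299
merge e(192) and 299: 491
Total encoded bits = sum of merged weights = 17 + 84 + 170 + 299 + 491 = 1061.

1061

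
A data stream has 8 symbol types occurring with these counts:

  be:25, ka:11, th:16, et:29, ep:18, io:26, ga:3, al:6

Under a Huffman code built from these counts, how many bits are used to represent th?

Build the tree from the bottom:
combine ga(3), al(6) → 9
combine 9, ka(11) → 20
combine th(16), ep(18) → 34
combine 20, be(25) → 45
combine io(26), et(29) → 55
combine 34, 45 → 79
combine 55, 79 → 134
The subtree containing th is merged 3 times, so code length = 3.

3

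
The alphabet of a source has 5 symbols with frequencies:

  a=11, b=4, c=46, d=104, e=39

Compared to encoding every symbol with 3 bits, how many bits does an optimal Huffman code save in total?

Fixed-length: 3 bits × 204 symbols = 612 bits.
Huffman merges:
merge b(4) and a(11): 15
merge 15 and e(39): 54
merge c(46) and 54: 100
merge 100 and d(104): 204
Huffman total = 15 + 54 + 100 + 204 = 373 bits.
Saving = 612 − 373 = 239 bits.

239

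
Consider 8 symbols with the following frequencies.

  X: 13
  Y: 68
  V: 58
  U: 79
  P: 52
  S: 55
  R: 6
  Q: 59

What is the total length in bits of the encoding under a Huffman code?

Greedily combine the two least-frequent nodes:
R(6) + X(13) → 19
19 + P(52) → 71
S(55) + V(58) → 113
Q(59) + Y(68) → 127
71 + U(79) → 150
113 + 127 → 240
150 + 240 → 390
The encoded length is the sum of every internal node's weight: 19 + 71 + 113 + 127 + 150 + 240 + 390 = 1110 bits.

1110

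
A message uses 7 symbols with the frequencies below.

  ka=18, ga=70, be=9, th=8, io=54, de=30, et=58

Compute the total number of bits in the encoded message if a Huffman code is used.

Greedily combine the two least-frequent nodes:
combine th(8), be(9) → 17
combine 17, ka(18) → 35
combine de(30), 35 → 65
combine io(54), et(58) → 112
combine 65, ga(70) → 135
combine 112, 135 → 247
Total encoded bits = sum of merged weights = 17 + 35 + 65 + 112 + 135 + 247 = 611.

611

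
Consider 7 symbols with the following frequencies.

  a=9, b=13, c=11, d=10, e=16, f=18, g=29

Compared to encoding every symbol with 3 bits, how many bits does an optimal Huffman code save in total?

29

Fixed-length: 3 bits × 106 symbols = 318 bits.
Huffman merges:
a(9) + d(10) → 19
c(11) + b(13) → 24
e(16) + f(18) → 34
19 + 24 → 43
g(29) + 34 → 63
43 + 63 → 106
Huffman total = 19 + 24 + 34 + 43 + 63 + 106 = 289 bits.
Saving = 318 − 289 = 29 bits.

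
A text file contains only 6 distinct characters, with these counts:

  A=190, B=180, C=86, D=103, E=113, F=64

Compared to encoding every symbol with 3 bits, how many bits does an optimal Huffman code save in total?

370

Fixed-length: 3 bits × 736 symbols = 2208 bits.
Huffman merges:
F(64) + C(86) → 150
D(103) + E(113) → 216
150 + B(180) → 330
A(190) + 216 → 406
330 + 406 → 736
Huffman total = 150 + 216 + 330 + 406 + 736 = 1838 bits.
Saving = 2208 − 1838 = 370 bits.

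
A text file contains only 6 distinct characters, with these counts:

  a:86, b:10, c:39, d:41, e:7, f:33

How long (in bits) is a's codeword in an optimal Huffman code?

Huffman merges, smallest pair first:
merge e(7) and b(10): 17
merge 17 and f(33): 50
merge c(39) and d(41): 80
merge 50 and 80: 130
merge a(86) and 130: 216
a sits one level below the root: a 1-bit codeword.

1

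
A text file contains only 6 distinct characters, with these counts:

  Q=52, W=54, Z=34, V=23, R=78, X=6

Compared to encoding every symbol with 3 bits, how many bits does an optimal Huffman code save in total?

155

Fixed-length: 3 bits × 247 symbols = 741 bits.
Huffman merges:
merge X(6) and V(23): 29
merge 29 and Z(34): 63
merge Q(52) and W(54): 106
merge 63 and R(78): 141
merge 106 and 141: 247
Huffman total = 29 + 63 + 106 + 141 + 247 = 586 bits.
Saving = 741 − 586 = 155 bits.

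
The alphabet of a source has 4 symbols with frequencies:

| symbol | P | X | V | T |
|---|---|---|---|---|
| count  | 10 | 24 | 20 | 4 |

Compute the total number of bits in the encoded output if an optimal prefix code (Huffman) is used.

Merge the two smallest weights repeatedly:
merge T(4) and P(10): 14
merge 14 and V(20): 34
merge X(24) and 34: 58
Total encoded bits = sum of merged weights = 14 + 34 + 58 = 106.

106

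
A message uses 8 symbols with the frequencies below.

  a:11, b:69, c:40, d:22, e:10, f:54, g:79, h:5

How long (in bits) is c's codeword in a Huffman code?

Repeatedly merge the two smallest:
h(5) + e(10) → 15
a(11) + 15 → 26
d(22) + 26 → 48
c(40) + 48 → 88
f(54) + b(69) → 123
g(79) + 88 → 167
123 + 167 → 290
c sits 3 levels below the root, so its codeword is 3 bits.

3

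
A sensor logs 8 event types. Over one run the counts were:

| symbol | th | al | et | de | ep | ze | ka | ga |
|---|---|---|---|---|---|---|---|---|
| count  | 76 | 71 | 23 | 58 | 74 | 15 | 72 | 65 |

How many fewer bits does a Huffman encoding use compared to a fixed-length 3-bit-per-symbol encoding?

38

Fixed-length: 3 bits × 454 symbols = 1362 bits.
Huffman merges:
merge ze(15) and et(23): 38
merge 38 and de(58): 96
merge ga(65) and al(71): 136
merge ka(72) and ep(74): 146
merge th(76) and 96: 172
merge 136 and 146: 282
merge 172 and 282: 454
Huffman total = 38 + 96 + 136 + 146 + 172 + 282 + 454 = 1324 bits.
Saving = 1362 − 1324 = 38 bits.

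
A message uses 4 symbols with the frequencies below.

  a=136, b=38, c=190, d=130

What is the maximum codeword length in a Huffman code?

3

Merge the two lowest-weight nodes at each step:
combine b(38), d(130) → 168
combine a(136), 168 → 304
combine c(190), 304 → 494
The first pair merged (b, d) ends up deepest, at depth 3.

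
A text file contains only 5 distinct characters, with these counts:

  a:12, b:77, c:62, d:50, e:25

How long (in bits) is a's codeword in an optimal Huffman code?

3

Build the tree from the bottom:
combine a(12), e(25) → 37
combine 37, d(50) → 87
combine c(62), b(77) → 139
combine 87, 139 → 226
The subtree containing a is merged 3 times, so code length = 3.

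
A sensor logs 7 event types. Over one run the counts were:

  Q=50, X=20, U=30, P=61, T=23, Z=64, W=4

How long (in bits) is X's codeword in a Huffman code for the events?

Build the tree from the bottom:
W(4) + X(20) → 24
T(23) + 24 → 47
U(30) + 47 → 77
Q(50) + P(61) → 111
Z(64) + 77 → 141
111 + 141 → 252
The subtree containing X is merged 5 times, so code length = 5.

5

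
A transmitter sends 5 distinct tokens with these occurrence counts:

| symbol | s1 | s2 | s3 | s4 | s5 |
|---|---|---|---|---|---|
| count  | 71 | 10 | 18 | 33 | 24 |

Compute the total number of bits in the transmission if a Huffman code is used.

Merge the two smallest weights repeatedly:
combine s2(10), s3(18) → 28
combine s5(24), 28 → 52
combine s4(33), 52 → 85
combine s1(71), 85 → 156
Total encoded bits = sum of merged weights = 28 + 52 + 85 + 156 = 321.

321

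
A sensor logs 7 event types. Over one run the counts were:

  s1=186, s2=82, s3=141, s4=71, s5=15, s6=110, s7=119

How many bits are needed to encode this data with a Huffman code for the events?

1931

Build the Huffman tree bottom-up:
s5(15) + s4(71) → 86
s2(82) + 86 → 168
s6(110) + s7(119) → 229
s3(141) + 168 → 309
s1(186) + 229 → 415
309 + 415 → 724
The encoded length is the sum of every internal node's weight: 86 + 168 + 229 + 309 + 415 + 724 = 1931 bits.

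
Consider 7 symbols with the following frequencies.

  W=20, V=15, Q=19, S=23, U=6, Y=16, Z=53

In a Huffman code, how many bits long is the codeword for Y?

3

Repeatedly merge the two smallest:
U(6) + V(15) → 21
Y(16) + Q(19) → 35
W(20) + 21 → 41
S(23) + 35 → 58
41 + Z(53) → 94
58 + 94 → 152
Y's leaf is at depth 3, giving a 3-bit codeword.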